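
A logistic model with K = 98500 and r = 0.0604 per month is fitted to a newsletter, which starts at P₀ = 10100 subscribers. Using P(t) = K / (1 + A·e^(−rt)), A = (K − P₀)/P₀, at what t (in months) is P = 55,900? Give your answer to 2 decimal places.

A = (98500 − 10100)/10100 = 8.75248
55900 = 98500/(1 + 8.75248·e^(−0.0604t)) → 1 + 8.75248·e^(−0.0604t) = 1.76208
e^(−0.0604t) = 0.08707 → t = ln(11.48506)/0.0604 = 2.44105/0.0604

t ≈ 40.41 months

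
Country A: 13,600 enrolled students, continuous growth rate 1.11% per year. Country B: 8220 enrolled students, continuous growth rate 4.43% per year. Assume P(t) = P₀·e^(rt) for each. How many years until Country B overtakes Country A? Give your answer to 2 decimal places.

t ≈ 15.17 years

13600·e^(0.0111t) = 8220·e^(0.0443t)
13600/8220 = e^((0.0443 − 0.0111)t) → ln(1.6545) = 0.0332·t
t = 0.5035 / 0.0332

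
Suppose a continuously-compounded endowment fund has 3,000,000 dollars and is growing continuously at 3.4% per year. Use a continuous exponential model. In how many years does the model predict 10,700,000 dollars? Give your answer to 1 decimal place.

t ≈ 37.4 years

10700000 = 3000000 · e^(0.034·t)
t = ln(10700000/3000000) / 0.034 = ln(3.56667) / 0.034 = 1.27163 / 0.034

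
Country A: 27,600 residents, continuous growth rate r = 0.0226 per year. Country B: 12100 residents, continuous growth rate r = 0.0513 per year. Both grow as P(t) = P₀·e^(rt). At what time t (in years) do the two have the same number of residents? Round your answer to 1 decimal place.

27600·e^(0.0226t) = 12100·e^(0.0513t)
27600/12100 = e^((0.0513 − 0.0226)t) → ln(2.28099) = 0.0287·t
t = 0.82461 / 0.0287

t ≈ 28.7 years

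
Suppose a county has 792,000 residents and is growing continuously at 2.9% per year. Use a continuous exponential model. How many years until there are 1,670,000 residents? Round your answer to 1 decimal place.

t ≈ 25.7 years

1670000 = 792000 · e^(0.029·t)
t = ln(1670000/792000) / 0.029 = ln(2.10859) / 0.029 = 0.74602 / 0.029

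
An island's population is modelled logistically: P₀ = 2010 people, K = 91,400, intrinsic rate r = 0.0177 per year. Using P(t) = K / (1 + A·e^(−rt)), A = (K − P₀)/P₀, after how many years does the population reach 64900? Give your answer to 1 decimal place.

t ≈ 265.0 years

A = (91400 − 2010)/2010 = 44.47264
64900 = 91400/(1 + 44.47264·e^(−0.0177t)) → 1 + 44.47264·e^(−0.0177t) = 1.40832
e^(−0.0177t) = 0.009181 → t = ln(108.916)/0.0177 = 4.69058/0.0177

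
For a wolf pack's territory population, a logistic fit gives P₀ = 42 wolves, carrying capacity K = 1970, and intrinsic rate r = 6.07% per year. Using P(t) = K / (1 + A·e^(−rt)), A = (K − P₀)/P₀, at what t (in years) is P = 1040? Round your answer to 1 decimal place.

t ≈ 64.9 years

A = (1970 − 42)/42 = 45.90476
1040 = 1970/(1 + 45.90476·e^(−0.0607t)) → 1 + 45.90476·e^(−0.0607t) = 1.89423
e^(−0.0607t) = 0.01948 → t = ln(51.33436)/0.0607 = 3.93836/0.0607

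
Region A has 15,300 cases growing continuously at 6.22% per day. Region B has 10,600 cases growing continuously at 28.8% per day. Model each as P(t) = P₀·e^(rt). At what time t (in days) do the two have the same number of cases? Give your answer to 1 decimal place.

15300·e^(0.0622t) = 10600·e^(0.288t)
15300/10600 = e^((0.288 − 0.0622)t) → ln(1.4434) = 0.2258·t
t = 0.367 / 0.2258

t ≈ 1.6 days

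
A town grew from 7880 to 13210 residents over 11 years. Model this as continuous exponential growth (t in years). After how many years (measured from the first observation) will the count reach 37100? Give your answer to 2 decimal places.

r = ln(13210/7880) / 11 ≈ 0.046968 per year
t = ln(37100/7880) / r = 1.54929 / 0.046968 ≈ 32.986

t ≈ 32.99 years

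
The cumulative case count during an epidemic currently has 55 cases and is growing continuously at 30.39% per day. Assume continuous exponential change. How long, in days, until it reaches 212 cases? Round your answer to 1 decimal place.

212 = 55 · e^(0.3039·t)
t = ln(212/55) / 0.3039 = ln(3.85455) / 0.3039 = 1.34925 / 0.3039

t ≈ 4.4 days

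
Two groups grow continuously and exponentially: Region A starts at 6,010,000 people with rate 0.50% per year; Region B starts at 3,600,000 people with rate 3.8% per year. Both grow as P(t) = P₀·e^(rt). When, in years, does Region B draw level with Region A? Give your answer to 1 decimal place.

6010000·e^(0.005t) = 3600000·e^(0.038t)
6010000/3600000 = e^((0.038 − 0.005)t) → ln(1.66944) = 0.033·t
t = 0.51249 / 0.033

t ≈ 15.5 years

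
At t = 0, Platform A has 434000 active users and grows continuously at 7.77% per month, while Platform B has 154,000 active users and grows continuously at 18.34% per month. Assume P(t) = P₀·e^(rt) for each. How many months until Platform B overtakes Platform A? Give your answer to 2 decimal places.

434000·e^(0.0777t) = 154000·e^(0.1834t)
434000/154000 = e^((0.1834 − 0.0777)t) → ln(2.81818) = 0.1057·t
t = 1.03609 / 0.1057

t ≈ 9.80 months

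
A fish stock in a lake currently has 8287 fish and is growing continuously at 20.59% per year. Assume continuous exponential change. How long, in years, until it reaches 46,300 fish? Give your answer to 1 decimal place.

46300 = 8287 · e^(0.2059·t)
t = ln(46300/8287) / 0.2059 = ln(5.58706) / 0.2059 = 1.72045 / 0.2059

t ≈ 8.4 years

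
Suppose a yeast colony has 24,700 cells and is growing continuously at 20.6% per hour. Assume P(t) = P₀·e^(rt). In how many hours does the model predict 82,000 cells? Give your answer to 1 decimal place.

t ≈ 5.8 hours

82000 = 24700 · e^(0.206·t)
t = ln(82000/24700) / 0.206 = ln(3.31984) / 0.206 = 1.19992 / 0.206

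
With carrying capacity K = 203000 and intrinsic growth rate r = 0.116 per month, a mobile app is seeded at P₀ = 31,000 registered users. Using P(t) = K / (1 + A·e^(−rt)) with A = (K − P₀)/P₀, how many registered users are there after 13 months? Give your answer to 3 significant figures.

≈ 91,100 registered users

A = (203000 − 31000)/31000 = 5.54839
P(13) = 203000 / (1 + 5.54839·e^(−0.116·13)) = 203000 / (1 + 5.54839·0.221352)
= 203000 / 2.22815 ≈ 91107.06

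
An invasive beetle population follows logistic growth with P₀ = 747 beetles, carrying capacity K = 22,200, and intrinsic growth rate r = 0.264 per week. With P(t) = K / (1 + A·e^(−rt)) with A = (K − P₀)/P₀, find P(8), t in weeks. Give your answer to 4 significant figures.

A = (22200 − 747)/747 = 28.71888
P(8) = 22200 / (1 + 28.71888·e^(−0.264·8)) = 22200 / (1 + 28.71888·0.120996)
= 22200 / 4.47486 ≈ 4961.05

≈ 4,961 beetles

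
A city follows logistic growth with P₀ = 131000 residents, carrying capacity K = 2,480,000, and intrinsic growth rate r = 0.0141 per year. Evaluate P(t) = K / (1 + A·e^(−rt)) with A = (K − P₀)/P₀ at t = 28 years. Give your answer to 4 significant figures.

≈ 189,600 residents

A = (2480000 − 131000)/131000 = 17.9313
P(28) = 2480000 / (1 + 17.9313·e^(−0.0141·28)) = 2480000 / (1 + 17.9313·0.673815)
= 2480000 / 13.08237 ≈ 189568.05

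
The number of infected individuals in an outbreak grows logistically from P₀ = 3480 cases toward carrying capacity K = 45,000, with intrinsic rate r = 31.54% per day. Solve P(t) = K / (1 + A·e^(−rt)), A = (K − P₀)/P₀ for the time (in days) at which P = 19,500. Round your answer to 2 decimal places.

t ≈ 7.01 days

A = (45000 − 3480)/3480 = 11.93103
19500 = 45000/(1 + 11.93103·e^(−0.3154t)) → 1 + 11.93103·e^(−0.3154t) = 2.30769
e^(−0.3154t) = 0.109604 → t = ln(9.12373)/0.3154 = 2.21088/0.3154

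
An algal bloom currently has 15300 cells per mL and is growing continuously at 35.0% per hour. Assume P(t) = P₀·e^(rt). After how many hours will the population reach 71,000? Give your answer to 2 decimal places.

t ≈ 4.39 hours

71000 = 15300 · e^(0.35·t)
t = ln(71000/15300) / 0.35 = ln(4.64052) / 0.35 = 1.53483 / 0.35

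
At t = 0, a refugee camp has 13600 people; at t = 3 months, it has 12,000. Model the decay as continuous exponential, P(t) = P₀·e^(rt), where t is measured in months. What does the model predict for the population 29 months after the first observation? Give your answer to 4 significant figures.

r = ln(12000/13600) / 3 ≈ -0.041721 per month
P(29) = 13600 · e^(-0.041721·29) = 13600 · 0.29822 ≈ 4055.85

≈ 4,056 people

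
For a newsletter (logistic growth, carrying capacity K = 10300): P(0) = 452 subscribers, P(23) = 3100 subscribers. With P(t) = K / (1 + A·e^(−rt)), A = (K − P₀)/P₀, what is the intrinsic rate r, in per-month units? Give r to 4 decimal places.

A = (10300 − 452)/452 = 21.78761
3100 = 10300/(1 + 21.78761·e^(−r·23)) → e^(−23r) = (3.32258 − 1)/21.78761 = 0.106601
r = −ln(0.106601)/23 = 2.23866/23

r ≈ 0.0973 per month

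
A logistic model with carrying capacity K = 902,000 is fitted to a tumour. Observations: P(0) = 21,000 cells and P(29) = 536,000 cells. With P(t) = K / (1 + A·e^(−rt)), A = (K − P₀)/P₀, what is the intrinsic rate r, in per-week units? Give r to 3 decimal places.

r ≈ 0.142 per week

A = (902000 − 21000)/21000 = 41.95238
536000 = 902000/(1 + 41.95238·e^(−r·29)) → e^(−29r) = (1.68284 − 1)/41.95238 = 0.016276
r = −ln(0.016276)/29 = 4.11804/29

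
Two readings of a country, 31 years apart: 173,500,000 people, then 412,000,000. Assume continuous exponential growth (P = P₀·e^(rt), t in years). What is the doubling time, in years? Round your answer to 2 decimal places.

r = ln(412000000/173500000) / 31 = ln(2.37464) / 31 ≈ 0.027898 per year
doubling time = ln 2 / |r| = 0.69315 / 0.027898

doubling time ≈ 24.85 years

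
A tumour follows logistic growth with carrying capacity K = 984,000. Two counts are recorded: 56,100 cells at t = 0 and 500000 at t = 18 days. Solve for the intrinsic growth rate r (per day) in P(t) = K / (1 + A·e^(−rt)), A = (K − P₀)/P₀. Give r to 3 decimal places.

r ≈ 0.158 per day

A = (984000 − 56100)/56100 = 16.54011
500000 = 984000/(1 + 16.54011·e^(−r·18)) → e^(−18r) = (1.968 − 1)/16.54011 = 0.058524
r = −ln(0.058524)/18 = 2.83831/18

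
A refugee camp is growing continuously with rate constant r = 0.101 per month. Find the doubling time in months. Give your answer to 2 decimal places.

doubling time ≈ 6.86 months

doubling time = ln(2) / |r| = 0.69315 / 0.101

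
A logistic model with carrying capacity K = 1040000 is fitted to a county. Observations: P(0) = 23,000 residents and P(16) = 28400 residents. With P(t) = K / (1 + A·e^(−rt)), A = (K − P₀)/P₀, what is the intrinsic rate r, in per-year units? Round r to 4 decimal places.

r ≈ 0.0135 per year

A = (1040000 − 23000)/23000 = 44.21739
28400 = 1040000/(1 + 44.21739·e^(−r·16)) → e^(−16r) = (36.61972 − 1)/44.21739 = 0.805559
r = −ln(0.805559)/16 = 0.21622/16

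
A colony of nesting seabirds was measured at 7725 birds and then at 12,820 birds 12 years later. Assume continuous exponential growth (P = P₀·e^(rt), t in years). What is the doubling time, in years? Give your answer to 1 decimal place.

doubling time ≈ 16.4 years

r = ln(12820/7725) / 12 = ln(1.65955) / 12 ≈ 0.042212 per year
doubling time = ln 2 / |r| = 0.69315 / 0.042212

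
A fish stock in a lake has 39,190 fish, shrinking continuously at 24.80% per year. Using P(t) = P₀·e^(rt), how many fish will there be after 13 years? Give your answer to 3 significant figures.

P(13) = 39190 · e^(-0.248·13) = 39190 · e^(-3.224)
= 39190 · 0.0398 ≈ 1559.59

≈ 1,560 fish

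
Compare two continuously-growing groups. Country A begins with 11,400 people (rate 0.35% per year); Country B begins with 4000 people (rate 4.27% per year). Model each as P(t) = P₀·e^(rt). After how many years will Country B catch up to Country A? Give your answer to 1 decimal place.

11400·e^(0.0035t) = 4000·e^(0.0427t)
11400/4000 = e^((0.0427 − 0.0035)t) → ln(2.85) = 0.0392·t
t = 1.04732 / 0.0392

t ≈ 26.7 years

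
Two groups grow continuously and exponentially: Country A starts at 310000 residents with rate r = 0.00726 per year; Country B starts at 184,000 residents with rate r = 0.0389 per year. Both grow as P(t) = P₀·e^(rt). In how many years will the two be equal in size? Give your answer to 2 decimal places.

310000·e^(0.00726t) = 184000·e^(0.0389t)
310000/184000 = e^((0.0389 − 0.00726)t) → ln(1.68478) = 0.03164·t
t = 0.52164 / 0.03164

t ≈ 16.49 years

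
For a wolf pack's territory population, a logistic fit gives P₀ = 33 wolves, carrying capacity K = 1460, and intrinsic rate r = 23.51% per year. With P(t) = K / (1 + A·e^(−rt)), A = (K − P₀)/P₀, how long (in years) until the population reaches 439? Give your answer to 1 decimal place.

t ≈ 12.4 years

A = (1460 − 33)/33 = 43.24242
439 = 1460/(1 + 43.24242·e^(−0.2351t)) → 1 + 43.24242·e^(−0.2351t) = 3.32574
e^(−0.2351t) = 0.053784 → t = ln(18.59297)/0.2351 = 2.92278/0.2351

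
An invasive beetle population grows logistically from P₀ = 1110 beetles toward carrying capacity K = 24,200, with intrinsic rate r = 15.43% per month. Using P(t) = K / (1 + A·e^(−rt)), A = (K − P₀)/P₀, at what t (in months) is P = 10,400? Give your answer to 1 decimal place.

A = (24200 − 1110)/1110 = 20.8018
10400 = 24200/(1 + 20.8018·e^(−0.1543t)) → 1 + 20.8018·e^(−0.1543t) = 2.32692
e^(−0.1543t) = 0.063789 → t = ln(15.67672)/0.1543 = 2.75218/0.1543

t ≈ 17.8 months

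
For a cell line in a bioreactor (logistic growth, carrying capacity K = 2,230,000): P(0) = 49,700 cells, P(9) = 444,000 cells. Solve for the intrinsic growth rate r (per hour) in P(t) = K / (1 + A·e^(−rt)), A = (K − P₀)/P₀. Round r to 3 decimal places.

r ≈ 0.265 per hour

A = (2230000 − 49700)/49700 = 43.86922
444000 = 2230000/(1 + 43.86922·e^(−r·9)) → e^(−9r) = (5.02252 − 1)/43.86922 = 0.091694
r = −ln(0.091694)/9 = 2.3893/9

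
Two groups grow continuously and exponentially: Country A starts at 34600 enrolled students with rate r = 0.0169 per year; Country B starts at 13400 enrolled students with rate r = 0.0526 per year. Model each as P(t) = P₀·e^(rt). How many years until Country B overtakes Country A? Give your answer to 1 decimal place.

34600·e^(0.0169t) = 13400·e^(0.0526t)
34600/13400 = e^((0.0526 − 0.0169)t) → ln(2.58209) = 0.0357·t
t = 0.9486 / 0.0357

t ≈ 26.6 years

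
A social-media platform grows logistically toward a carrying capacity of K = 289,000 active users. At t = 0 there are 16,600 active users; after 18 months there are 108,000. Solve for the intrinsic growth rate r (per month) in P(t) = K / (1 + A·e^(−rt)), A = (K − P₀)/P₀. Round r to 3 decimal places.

A = (289000 − 16600)/16600 = 16.40964
108000 = 289000/(1 + 16.40964·e^(−r·18)) → e^(−18r) = (2.67593 − 1)/16.40964 = 0.102131
r = −ln(0.102131)/18 = 2.2815/18

r ≈ 0.127 per month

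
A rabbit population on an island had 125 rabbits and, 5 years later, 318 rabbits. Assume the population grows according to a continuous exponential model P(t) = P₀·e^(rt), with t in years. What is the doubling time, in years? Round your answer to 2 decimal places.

r = ln(318/125) / 5 = ln(2.544) / 5 ≈ 0.186748 per year
doubling time = ln 2 / |r| = 0.69315 / 0.186748

doubling time ≈ 3.71 years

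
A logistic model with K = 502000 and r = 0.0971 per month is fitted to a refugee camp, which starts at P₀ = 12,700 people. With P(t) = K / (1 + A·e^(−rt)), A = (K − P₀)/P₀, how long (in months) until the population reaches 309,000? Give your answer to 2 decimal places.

t ≈ 42.45 months

A = (502000 − 12700)/12700 = 38.52756
309000 = 502000/(1 + 38.52756·e^(−0.0971t)) → 1 + 38.52756·e^(−0.0971t) = 1.6246
e^(−0.0971t) = 0.016212 → t = ln(61.68402)/0.0971 = 4.12202/0.0971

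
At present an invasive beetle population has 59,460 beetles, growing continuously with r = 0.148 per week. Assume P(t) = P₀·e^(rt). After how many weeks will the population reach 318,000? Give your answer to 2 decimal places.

t ≈ 11.33 weeks

318000 = 59460 · e^(0.148·t)
t = ln(318000/59460) / 0.148 = ln(5.34813) / 0.148 = 1.67675 / 0.148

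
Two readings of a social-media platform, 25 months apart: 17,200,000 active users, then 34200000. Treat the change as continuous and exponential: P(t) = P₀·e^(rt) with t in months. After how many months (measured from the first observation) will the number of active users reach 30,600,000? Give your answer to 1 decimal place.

t ≈ 21.0 months

r = ln(34200000/17200000) / 25 ≈ 0.027493 per month
t = ln(30600000/17200000) / r = 0.57609 / 0.027493 ≈ 20.954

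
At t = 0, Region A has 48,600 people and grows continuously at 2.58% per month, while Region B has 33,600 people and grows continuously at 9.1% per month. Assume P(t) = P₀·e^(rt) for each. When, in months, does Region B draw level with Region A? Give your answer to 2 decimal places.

48600·e^(0.0258t) = 33600·e^(0.091t)
48600/33600 = e^((0.091 − 0.0258)t) → ln(1.44643) = 0.0652·t
t = 0.3691 / 0.0652

t ≈ 5.66 months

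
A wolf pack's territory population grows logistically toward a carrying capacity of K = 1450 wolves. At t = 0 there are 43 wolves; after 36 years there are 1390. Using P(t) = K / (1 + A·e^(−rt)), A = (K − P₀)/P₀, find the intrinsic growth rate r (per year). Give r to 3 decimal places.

A = (1450 − 43)/43 = 32.72093
1390 = 1450/(1 + 32.72093·e^(−r·36)) → e^(−36r) = (1.04317 − 1)/32.72093 = 0.001319
r = −ln(0.001319)/36 = 6.63073/36

r ≈ 0.184 per year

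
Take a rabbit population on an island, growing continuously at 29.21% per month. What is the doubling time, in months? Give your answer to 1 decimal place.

doubling time ≈ 2.4 months

doubling time = ln(2) / |r| = 0.69315 / 0.2921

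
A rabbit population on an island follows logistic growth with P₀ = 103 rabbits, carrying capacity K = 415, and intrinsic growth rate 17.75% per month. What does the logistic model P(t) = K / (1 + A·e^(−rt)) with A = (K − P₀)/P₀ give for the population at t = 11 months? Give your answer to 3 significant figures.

≈ 290 rabbits

A = (415 − 103)/103 = 3.02913
P(11) = 415 / (1 + 3.02913·e^(−0.1775·11)) = 415 / (1 + 3.02913·0.141919)
= 415 / 1.42989 ≈ 290.23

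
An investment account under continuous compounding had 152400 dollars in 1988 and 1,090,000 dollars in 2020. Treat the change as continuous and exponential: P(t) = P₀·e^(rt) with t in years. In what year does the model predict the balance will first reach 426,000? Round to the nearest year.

year 2005

r = ln(1090000/152400) / 32 = 1.96742/32 ≈ 0.061482 per year
t = ln(426000/152400) / r = 1.02793/0.061482 ≈ 16.72 years after 1988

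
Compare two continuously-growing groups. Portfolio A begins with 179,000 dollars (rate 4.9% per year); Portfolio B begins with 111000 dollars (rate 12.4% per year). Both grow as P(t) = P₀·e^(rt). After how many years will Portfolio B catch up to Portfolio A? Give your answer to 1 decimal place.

179000·e^(0.049t) = 111000·e^(0.124t)
179000/111000 = e^((0.124 − 0.049)t) → ln(1.61261) = 0.075·t
t = 0.47786 / 0.075

t ≈ 6.4 years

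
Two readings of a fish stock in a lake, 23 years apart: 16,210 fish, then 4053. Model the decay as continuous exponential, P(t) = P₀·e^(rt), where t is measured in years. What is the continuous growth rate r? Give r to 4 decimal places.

4053 = 16210 · e^(r·23)
e^(23r) = 4053/16210 = 0.25003
r = ln(0.25003) / 23 = -1.38617 / 23

r ≈ -0.0603 per year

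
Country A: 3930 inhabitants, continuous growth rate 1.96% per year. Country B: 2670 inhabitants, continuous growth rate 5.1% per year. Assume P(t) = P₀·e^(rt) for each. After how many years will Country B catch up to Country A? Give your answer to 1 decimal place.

t ≈ 12.3 years

3930·e^(0.0196t) = 2670·e^(0.051t)
3930/2670 = e^((0.051 − 0.0196)t) → ln(1.47191) = 0.0314·t
t = 0.38656 / 0.0314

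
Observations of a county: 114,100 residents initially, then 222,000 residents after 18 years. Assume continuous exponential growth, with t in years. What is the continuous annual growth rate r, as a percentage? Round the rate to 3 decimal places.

r ≈ 3.698% per year

222000 = 114100 · e^(r·18)
e^(18r) = 222000/114100 = 1.94566
r = ln(1.94566) / 18 = 0.6656 / 18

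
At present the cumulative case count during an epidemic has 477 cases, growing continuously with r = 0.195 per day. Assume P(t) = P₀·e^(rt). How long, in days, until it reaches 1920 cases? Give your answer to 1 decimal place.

t ≈ 7.1 days

1920 = 477 · e^(0.195·t)
t = ln(1920/477) / 0.195 = ln(4.02516) / 0.195 = 1.39256 / 0.195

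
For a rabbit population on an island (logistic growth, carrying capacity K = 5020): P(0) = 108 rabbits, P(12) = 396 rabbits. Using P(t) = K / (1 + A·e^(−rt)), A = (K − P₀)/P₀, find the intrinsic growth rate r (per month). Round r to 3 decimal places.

A = (5020 − 108)/108 = 45.48148
396 = 5020/(1 + 45.48148·e^(−r·12)) → e^(−12r) = (12.67677 − 1)/45.48148 = 0.256737
r = −ln(0.256737)/12 = 1.3597/12

r ≈ 0.113 per month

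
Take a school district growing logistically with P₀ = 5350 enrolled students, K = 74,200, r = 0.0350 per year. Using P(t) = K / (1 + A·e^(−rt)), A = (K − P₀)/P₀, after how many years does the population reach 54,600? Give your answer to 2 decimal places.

A = (74200 − 5350)/5350 = 12.86916
54600 = 74200/(1 + 12.86916·e^(−0.035t)) → 1 + 12.86916·e^(−0.035t) = 1.35897
e^(−0.035t) = 0.027894 → t = ln(35.8498)/0.035 = 3.57934/0.035

t ≈ 102.27 years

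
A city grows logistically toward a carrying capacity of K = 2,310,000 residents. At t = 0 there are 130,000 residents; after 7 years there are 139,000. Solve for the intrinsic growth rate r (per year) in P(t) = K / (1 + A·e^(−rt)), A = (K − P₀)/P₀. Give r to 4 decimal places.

r ≈ 0.0102 per year

A = (2310000 − 130000)/130000 = 16.76923
139000 = 2310000/(1 + 16.76923·e^(−r·7)) → e^(−7r) = (16.61871 − 1)/16.76923 = 0.931391
r = −ln(0.931391)/7 = 0.07108/7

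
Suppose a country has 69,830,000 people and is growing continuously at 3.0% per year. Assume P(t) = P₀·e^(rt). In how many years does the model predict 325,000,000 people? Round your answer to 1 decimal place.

325000000 = 69830000 · e^(0.03·t)
t = ln(325000000/69830000) / 0.03 = ln(4.65416) / 0.03 = 1.53776 / 0.03

t ≈ 51.3 years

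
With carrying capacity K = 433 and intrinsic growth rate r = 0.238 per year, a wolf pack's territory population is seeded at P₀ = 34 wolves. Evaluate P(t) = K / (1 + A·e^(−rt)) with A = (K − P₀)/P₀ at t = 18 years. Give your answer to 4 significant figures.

A = (433 − 34)/34 = 11.73529
P(18) = 433 / (1 + 11.73529·e^(−0.238·18)) = 433 / (1 + 11.73529·0.013787)
= 433 / 1.1618 ≈ 372.7

≈ 372.7 wolves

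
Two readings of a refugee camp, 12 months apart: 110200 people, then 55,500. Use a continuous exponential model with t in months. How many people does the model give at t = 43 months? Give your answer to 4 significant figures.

≈ 9,435 people

r = ln(55500/110200) / 12 ≈ -0.057159 per month
P(43) = 110200 · e^(-0.057159·43) = 110200 · 0.08562 ≈ 9435.12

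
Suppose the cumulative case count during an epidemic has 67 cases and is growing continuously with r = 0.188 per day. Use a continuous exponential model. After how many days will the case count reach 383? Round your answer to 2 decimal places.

t ≈ 9.27 days

383 = 67 · e^(0.188·t)
t = ln(383/67) / 0.188 = ln(5.71642) / 0.188 = 1.74334 / 0.188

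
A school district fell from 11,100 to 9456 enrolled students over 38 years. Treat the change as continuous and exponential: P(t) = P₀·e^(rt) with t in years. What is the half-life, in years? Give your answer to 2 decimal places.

half-life ≈ 164.32 years

r = ln(9456/11100) / 38 = ln(0.85189) / 38 ≈ -0.004218 per year
half-life = ln 2 / |r| = 0.69315 / 0.004218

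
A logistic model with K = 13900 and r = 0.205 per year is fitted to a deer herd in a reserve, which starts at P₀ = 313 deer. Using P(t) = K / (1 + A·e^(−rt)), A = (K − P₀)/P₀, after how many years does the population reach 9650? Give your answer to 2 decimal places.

A = (13900 − 313)/313 = 43.40895
9650 = 13900/(1 + 43.40895·e^(−0.205t)) → 1 + 43.40895·e^(−0.205t) = 1.44041
e^(−0.205t) = 0.010146 → t = ln(98.56384)/0.205 = 4.5907/0.205

t ≈ 22.39 years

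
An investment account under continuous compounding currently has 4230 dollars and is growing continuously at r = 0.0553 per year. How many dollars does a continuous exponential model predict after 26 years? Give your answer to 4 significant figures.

P(26) = 4230 · e^(0.0553·26) = 4230 · e^(1.4378)
= 4230 · 4.21142 ≈ 17814.31

≈ 17,810 dollars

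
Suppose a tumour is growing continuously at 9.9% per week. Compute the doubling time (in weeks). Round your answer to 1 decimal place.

doubling time = ln(2) / |r| = 0.69315 / 0.099

doubling time ≈ 7.0 weeks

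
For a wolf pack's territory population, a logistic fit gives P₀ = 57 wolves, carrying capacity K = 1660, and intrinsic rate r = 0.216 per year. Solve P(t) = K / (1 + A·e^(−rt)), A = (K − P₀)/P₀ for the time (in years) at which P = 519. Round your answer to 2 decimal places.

A = (1660 − 57)/57 = 28.12281
519 = 1660/(1 + 28.12281·e^(−0.216t)) → 1 + 28.12281·e^(−0.216t) = 3.19846
e^(−0.216t) = 0.078174 → t = ln(12.79206)/0.216 = 2.54882/0.216

t ≈ 11.80 years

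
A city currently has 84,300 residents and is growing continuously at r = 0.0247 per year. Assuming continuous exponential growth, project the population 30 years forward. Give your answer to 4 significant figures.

P(30) = 84300 · e^(0.0247·30) = 84300 · e^(0.741)
= 84300 · 2.09803 ≈ 176864.14

≈ 176,900 residents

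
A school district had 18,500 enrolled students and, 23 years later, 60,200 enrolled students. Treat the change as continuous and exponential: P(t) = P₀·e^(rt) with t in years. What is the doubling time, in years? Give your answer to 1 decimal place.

doubling time ≈ 13.5 years

r = ln(60200/18500) / 23 = ln(3.25405) / 23 ≈ 0.0513 per year
doubling time = ln 2 / |r| = 0.69315 / 0.0513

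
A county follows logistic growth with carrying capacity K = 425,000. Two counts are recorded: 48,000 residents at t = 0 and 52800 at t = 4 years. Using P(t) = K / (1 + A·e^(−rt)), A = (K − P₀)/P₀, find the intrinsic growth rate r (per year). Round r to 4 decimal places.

A = (425000 − 48000)/48000 = 7.85417
52800 = 425000/(1 + 7.85417·e^(−r·4)) → e^(−4r) = (8.04924 − 1)/7.85417 = 0.897516
r = −ln(0.897516)/4 = 0.10812/4

r ≈ 0.0270 per year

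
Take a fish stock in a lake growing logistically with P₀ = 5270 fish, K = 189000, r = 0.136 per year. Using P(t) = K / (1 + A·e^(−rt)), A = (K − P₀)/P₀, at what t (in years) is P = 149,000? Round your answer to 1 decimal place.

t ≈ 35.8 years

A = (189000 − 5270)/5270 = 34.86338
149000 = 189000/(1 + 34.86338·e^(−0.136t)) → 1 + 34.86338·e^(−0.136t) = 1.26846
e^(−0.136t) = 0.0077 → t = ln(129.86608)/0.136 = 4.8665/0.136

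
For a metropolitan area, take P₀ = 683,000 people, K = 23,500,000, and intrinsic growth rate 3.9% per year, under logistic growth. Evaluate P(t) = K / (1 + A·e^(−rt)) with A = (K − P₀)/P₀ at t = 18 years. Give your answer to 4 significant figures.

A = (23500000 − 683000)/683000 = 33.40703
P(18) = 23500000 / (1 + 33.40703·e^(−0.039·18)) = 23500000 / (1 + 33.40703·0.495593)
= 23500000 / 17.55629 ≈ 1338551.34

≈ 1,339,000 people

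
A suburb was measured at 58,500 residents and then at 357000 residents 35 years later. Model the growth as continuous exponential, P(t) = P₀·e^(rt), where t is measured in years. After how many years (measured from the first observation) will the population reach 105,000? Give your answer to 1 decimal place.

r = ln(357000/58500) / 35 ≈ 0.051677 per year
t = ln(105000/58500) / r = 0.58493 / 0.051677 ≈ 11.319

t ≈ 11.3 years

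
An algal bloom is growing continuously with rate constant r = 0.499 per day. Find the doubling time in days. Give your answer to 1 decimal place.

doubling time = ln(2) / |r| = 0.69315 / 0.499

doubling time ≈ 1.4 days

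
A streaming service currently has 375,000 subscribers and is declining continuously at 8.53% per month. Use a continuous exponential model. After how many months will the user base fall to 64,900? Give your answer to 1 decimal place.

64900 = 375000 · e^(-0.0853·t)
t = ln(64900/375000) / -0.0853 = ln(0.17307) / -0.0853 = -1.75408 / -0.0853

t ≈ 20.6 months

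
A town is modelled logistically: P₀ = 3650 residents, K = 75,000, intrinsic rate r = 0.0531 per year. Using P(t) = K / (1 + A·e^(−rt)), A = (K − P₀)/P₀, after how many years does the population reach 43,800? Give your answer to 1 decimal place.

t ≈ 62.4 years

A = (75000 − 3650)/3650 = 19.54795
43800 = 75000/(1 + 19.54795·e^(−0.0531t)) → 1 + 19.54795·e^(−0.0531t) = 1.71233
e^(−0.0531t) = 0.03644 → t = ln(27.44231)/0.0531 = 3.31209/0.0531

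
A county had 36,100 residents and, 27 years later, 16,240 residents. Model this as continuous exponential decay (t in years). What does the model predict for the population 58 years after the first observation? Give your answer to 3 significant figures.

≈ 6,490 residents

r = ln(16240/36100) / 27 ≈ -0.029586 per year
P(58) = 36100 · e^(-0.029586·58) = 36100 · 0.17979 ≈ 6490.36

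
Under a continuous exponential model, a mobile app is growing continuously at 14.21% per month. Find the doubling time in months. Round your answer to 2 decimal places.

doubling time = ln(2) / |r| = 0.69315 / 0.1421

doubling time ≈ 4.88 months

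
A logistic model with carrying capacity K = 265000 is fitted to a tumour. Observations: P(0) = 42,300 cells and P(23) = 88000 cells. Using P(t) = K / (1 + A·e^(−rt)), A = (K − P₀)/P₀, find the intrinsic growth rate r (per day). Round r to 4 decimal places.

r ≈ 0.0418 per day

A = (265000 − 42300)/42300 = 5.26478
88000 = 265000/(1 + 5.26478·e^(−r·23)) → e^(−23r) = (3.01136 − 1)/5.26478 = 0.382042
r = −ln(0.382042)/23 = 0.96223/23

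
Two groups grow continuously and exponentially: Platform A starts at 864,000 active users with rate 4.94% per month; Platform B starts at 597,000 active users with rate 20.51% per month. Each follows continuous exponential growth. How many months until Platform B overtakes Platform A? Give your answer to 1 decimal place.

t ≈ 2.4 months

864000·e^(0.0494t) = 597000·e^(0.2051t)
864000/597000 = e^((0.2051 − 0.0494)t) → ln(1.44724) = 0.1557·t
t = 0.36966 / 0.1557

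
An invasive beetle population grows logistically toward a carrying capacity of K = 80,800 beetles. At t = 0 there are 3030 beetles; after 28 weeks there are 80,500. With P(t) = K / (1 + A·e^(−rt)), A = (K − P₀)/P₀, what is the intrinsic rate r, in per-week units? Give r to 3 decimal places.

A = (80800 − 3030)/3030 = 25.66667
80500 = 80800/(1 + 25.66667·e^(−r·28)) → e^(−28r) = (1.00373 − 1)/25.66667 = 0.000145
r = −ln(0.000145)/28 = 8.83742/28

r ≈ 0.316 per week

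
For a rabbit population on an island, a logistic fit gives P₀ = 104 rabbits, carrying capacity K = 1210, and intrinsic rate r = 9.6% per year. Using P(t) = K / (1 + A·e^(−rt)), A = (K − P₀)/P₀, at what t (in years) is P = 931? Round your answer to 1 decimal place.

A = (1210 − 104)/104 = 10.63462
931 = 1210/(1 + 10.63462·e^(−0.096t)) → 1 + 10.63462·e^(−0.096t) = 1.29968
e^(−0.096t) = 0.028179 → t = ln(35.48683)/0.096 = 3.56916/0.096

t ≈ 37.2 years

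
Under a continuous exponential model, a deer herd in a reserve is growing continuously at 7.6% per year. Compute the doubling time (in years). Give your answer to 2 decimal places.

doubling time ≈ 9.12 years

doubling time = ln(2) / |r| = 0.69315 / 0.076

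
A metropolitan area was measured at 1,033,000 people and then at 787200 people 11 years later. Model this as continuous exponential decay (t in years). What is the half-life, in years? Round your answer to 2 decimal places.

r = ln(787200/1033000) / 11 = ln(0.76205) / 11 ≈ -0.024704 per year
half-life = ln 2 / |r| = 0.69315 / 0.024704

half-life ≈ 28.06 years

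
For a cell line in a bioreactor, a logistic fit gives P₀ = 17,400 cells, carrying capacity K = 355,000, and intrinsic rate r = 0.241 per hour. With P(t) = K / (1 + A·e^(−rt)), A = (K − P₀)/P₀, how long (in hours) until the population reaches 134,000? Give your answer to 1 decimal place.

t ≈ 10.2 hours

A = (355000 − 17400)/17400 = 19.4023
134000 = 355000/(1 + 19.4023·e^(−0.241t)) → 1 + 19.4023·e^(−0.241t) = 2.64925
e^(−0.241t) = 0.085003 → t = ln(11.76429)/0.241 = 2.46507/0.241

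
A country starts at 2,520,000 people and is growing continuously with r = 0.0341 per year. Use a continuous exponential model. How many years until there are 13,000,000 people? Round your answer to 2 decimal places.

13000000 = 2520000 · e^(0.0341·t)
t = ln(13000000/2520000) / 0.0341 = ln(5.15873) / 0.0341 = 1.64069 / 0.0341

t ≈ 48.11 years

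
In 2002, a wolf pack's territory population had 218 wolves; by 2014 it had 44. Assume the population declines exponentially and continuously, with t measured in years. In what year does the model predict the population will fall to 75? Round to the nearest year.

year 2010

r = ln(44/218) / 12 = -1.60031/12 ≈ -0.133359 per year
t = ln(75/218) / r = -1.06701/-0.133359 ≈ 8 years after 2002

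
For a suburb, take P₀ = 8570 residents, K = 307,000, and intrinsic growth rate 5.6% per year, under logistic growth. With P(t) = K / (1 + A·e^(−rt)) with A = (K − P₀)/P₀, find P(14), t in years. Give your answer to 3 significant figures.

A = (307000 − 8570)/8570 = 34.82264
P(14) = 307000 / (1 + 34.82264·e^(−0.056·14)) = 307000 / (1 + 34.82264·0.456576)
= 307000 / 16.89918 ≈ 18166.56

≈ 18,200 residents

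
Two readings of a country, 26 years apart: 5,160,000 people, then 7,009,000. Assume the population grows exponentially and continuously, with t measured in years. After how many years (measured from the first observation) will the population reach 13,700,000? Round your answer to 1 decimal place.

t ≈ 82.9 years

r = ln(7009000/5160000) / 26 ≈ 0.011779 per year
t = ln(13700000/5160000) / r = 0.97646 / 0.011779 ≈ 82.897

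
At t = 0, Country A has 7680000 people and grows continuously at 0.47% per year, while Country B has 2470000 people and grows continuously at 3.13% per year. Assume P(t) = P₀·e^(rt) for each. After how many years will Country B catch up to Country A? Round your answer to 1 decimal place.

7680000·e^(0.0047t) = 2470000·e^(0.0313t)
7680000/2470000 = e^((0.0313 − 0.0047)t) → ln(3.10931) = 0.0266·t
t = 1.1344 / 0.0266

t ≈ 42.6 years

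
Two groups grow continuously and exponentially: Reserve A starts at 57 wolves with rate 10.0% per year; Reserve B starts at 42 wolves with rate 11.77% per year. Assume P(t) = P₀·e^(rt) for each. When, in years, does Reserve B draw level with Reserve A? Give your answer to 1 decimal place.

t ≈ 17.3 years

57·e^(0.1t) = 42·e^(0.1177t)
57/42 = e^((0.1177 − 0.1)t) → ln(1.35714) = 0.0177·t
t = 0.30538 / 0.0177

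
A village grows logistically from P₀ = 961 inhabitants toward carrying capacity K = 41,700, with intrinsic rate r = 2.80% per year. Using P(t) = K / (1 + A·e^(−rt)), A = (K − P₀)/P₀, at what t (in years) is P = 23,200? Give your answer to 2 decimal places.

A = (41700 − 961)/961 = 42.3923
23200 = 41700/(1 + 42.3923·e^(−0.028t)) → 1 + 42.3923·e^(−0.028t) = 1.79741
e^(−0.028t) = 0.01881 → t = ln(53.16224)/0.028 = 3.97335/0.028

t ≈ 141.91 years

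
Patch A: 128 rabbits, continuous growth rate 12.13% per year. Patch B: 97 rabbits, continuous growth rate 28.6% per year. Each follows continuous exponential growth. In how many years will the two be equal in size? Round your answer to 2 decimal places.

t ≈ 1.68 years

128·e^(0.1213t) = 97·e^(0.286t)
128/97 = e^((0.286 − 0.1213)t) → ln(1.31959) = 0.1647·t
t = 0.27732 / 0.1647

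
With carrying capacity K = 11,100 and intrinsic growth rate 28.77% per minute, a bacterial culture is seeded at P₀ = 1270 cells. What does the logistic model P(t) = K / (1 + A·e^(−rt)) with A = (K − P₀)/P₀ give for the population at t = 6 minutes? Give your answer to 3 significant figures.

A = (11100 − 1270)/1270 = 7.74016
P(6) = 11100 / (1 + 7.74016·e^(−0.2877·6)) = 11100 / (1 + 7.74016·0.177959)
= 11100 / 2.37743 ≈ 4668.9

≈ 4,670 cells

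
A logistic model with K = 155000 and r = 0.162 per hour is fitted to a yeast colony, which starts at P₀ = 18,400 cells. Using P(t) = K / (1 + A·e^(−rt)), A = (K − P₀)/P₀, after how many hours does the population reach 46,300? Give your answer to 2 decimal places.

t ≈ 7.11 hours

A = (155000 − 18400)/18400 = 7.42391
46300 = 155000/(1 + 7.42391·e^(−0.162t)) → 1 + 7.42391·e^(−0.162t) = 3.34773
e^(−0.162t) = 0.316239 → t = ln(3.16216)/0.162 = 1.15126/0.162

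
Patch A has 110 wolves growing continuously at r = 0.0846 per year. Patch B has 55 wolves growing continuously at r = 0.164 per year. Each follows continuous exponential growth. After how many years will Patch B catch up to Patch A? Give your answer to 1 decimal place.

t ≈ 8.7 years

110·e^(0.0846t) = 55·e^(0.164t)
110/55 = e^((0.164 − 0.0846)t) → ln(2) = 0.0794·t
t = 0.69315 / 0.0794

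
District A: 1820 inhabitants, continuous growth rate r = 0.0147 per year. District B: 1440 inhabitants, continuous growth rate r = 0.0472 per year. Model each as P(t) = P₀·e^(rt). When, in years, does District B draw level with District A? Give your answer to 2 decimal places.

1820·e^(0.0147t) = 1440·e^(0.0472t)
1820/1440 = e^((0.0472 − 0.0147)t) → ln(1.26389) = 0.0325·t
t = 0.23419 / 0.0325

t ≈ 7.21 years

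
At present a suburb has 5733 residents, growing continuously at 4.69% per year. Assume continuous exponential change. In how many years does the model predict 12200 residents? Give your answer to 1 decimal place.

12200 = 5733 · e^(0.0469·t)
t = ln(12200/5733) / 0.0469 = ln(2.12803) / 0.0469 = 0.7552 / 0.0469

t ≈ 16.1 years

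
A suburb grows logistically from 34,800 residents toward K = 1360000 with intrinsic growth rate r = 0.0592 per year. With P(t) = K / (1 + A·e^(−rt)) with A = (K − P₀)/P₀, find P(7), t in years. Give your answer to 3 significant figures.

A = (1360000 − 34800)/34800 = 38.08046
P(7) = 1360000 / (1 + 38.08046·e^(−0.0592·7)) = 1360000 / (1 + 38.08046·0.660737)
= 1360000 / 26.16115 ≈ 51985.48

≈ 52,000 residents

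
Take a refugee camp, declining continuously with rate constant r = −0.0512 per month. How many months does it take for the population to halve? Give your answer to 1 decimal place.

half-life = ln(2) / |r| = 0.69315 / 0.0512

half-life ≈ 13.5 months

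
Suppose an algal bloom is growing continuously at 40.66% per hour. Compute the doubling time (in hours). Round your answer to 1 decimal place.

doubling time ≈ 1.7 hours

doubling time = ln(2) / |r| = 0.69315 / 0.4066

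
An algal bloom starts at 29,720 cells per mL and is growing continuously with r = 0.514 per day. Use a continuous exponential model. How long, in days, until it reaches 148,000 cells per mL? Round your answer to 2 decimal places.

148000 = 29720 · e^(0.514·t)
t = ln(148000/29720) / 0.514 = ln(4.97981) / 0.514 = 1.60539 / 0.514

t ≈ 3.12 days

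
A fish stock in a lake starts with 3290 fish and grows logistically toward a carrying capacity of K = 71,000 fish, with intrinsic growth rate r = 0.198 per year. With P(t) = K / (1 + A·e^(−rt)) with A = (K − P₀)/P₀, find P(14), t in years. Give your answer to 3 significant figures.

≈ 31,000 fish

A = (71000 − 3290)/3290 = 20.58055
P(14) = 71000 / (1 + 20.58055·e^(−0.198·14)) = 71000 / (1 + 20.58055·0.062537)
= 71000 / 2.28704 ≈ 31044.47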